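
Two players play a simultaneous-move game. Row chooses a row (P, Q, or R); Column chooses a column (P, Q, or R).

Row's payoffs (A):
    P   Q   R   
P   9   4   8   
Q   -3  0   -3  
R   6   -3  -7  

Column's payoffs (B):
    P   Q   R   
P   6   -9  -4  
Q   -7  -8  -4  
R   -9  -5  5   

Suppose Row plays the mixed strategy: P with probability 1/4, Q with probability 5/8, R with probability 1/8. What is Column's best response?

Column's best reply maximizes expected payoff against the mix.
P: (1/4)·6 + (5/8)·(-7) + (1/8)·(-9) = -4
Q: (1/4)·(-9) + (5/8)·(-8) + (1/8)·(-5) = -63/8
R: (1/4)·(-4) + (5/8)·(-4) + (1/8)·5 = -23/8
Highest expected payoff is -23/8, from R.

R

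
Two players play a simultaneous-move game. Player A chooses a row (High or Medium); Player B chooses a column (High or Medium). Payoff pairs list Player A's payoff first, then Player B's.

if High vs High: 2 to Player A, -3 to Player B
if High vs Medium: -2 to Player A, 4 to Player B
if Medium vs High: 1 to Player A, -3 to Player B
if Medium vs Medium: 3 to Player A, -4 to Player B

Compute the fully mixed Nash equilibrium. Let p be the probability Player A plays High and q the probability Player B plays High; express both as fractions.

Each player's mixing probability is pinned down by making the *other* player indifferent.
Player B indifferent between High and Medium: p·(-3) + (1−p)·(-3) = p·4 + (1−p)·(-4) ⟹ (-3) + 0p = (-4) + 8p ⟹ p = 1/8.
Player A indifferent between High and Medium: q·2 + (1−q)·(-2) = q·1 + (1−q)·3 ⟹ (-2) + 4q = 3 + (-2)q ⟹ q = 5/6.

p = 1/8, q = 5/6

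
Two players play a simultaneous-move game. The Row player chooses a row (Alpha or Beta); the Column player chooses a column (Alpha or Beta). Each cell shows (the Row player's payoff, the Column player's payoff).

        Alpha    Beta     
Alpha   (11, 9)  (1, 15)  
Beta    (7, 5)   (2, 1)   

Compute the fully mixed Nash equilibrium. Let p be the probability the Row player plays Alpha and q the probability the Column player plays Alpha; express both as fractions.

p = 2/5, q = 1/5

In a mixed NE each player is indifferent between their pure strategies, so the opponent's mix sets the indifference.
The Column player indifferent between Alpha and Beta: p·9 + (1−p)·5 = p·15 + (1−p)·1 ⟹ 5 + 4p = 1 + 14p ⟹ p = 2/5.
The Row player indifferent between Alpha and Beta: q·11 + (1−q)·1 = q·7 + (1−q)·2 ⟹ 1 + 10q = 2 + 5q ⟹ q = 1/5.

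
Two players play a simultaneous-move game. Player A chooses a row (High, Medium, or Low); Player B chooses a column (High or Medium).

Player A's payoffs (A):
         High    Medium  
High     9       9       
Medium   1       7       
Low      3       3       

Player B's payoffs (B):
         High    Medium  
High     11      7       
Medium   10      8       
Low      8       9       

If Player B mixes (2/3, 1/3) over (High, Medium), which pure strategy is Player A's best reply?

High

Compute Player A's expected payoff from each pure strategy against the given mix.
High: (2/3)·9 + (1/3)·9 = 9
Medium: (2/3)·1 + (1/3)·7 = 3
Low: (2/3)·3 + (1/3)·3 = 3
Highest expected payoff is 9, from High.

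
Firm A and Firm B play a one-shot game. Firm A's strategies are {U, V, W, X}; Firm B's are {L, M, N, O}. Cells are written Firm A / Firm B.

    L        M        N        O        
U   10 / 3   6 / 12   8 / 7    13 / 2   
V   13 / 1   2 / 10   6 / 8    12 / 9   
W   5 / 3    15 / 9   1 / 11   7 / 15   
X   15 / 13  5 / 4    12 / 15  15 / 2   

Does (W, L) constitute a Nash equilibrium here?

Holding Firm B at L: Firm A gets 5 from W but could get 15 by switching to X. Firm A has a profitable deviation.

No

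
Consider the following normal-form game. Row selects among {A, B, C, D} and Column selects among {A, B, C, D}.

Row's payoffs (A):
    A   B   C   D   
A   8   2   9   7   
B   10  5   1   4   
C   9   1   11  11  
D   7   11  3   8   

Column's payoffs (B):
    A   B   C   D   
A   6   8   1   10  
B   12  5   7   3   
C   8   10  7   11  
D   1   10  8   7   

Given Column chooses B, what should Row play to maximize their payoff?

With Column fixed at B, Row's payoffs are: A → 2, B → 5, C → 1, D → 11.
The maximum is 11, achieved by D.

D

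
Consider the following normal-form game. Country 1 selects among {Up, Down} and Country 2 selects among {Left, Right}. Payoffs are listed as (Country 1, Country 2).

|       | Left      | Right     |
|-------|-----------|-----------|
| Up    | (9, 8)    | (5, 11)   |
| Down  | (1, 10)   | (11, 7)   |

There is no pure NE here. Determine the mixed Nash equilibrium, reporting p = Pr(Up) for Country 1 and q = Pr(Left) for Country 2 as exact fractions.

p = 1/2, q = 3/7

In a mixed NE each player is indifferent between their pure strategies, so the opponent's mix sets the indifference.
Country 2 indifferent between Left and Right: p·8 + (1−p)·10 = p·11 + (1−p)·7 ⟹ 10 + (-2)p = 7 + 4p ⟹ p = 1/2.
Country 1 indifferent between Up and Down: q·9 + (1−q)·5 = q·1 + (1−q)·11 ⟹ 5 + 4q = 11 + (-10)q ⟹ q = 3/7.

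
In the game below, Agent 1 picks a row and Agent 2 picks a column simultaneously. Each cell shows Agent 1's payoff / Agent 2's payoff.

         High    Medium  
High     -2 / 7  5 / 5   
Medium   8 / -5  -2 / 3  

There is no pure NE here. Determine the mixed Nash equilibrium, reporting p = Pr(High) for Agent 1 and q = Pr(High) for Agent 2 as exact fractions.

In a mixed NE each player is indifferent between their pure strategies, so the opponent's mix sets the indifference.
Agent 2 indifferent between High and Medium: p·7 + (1−p)·(-5) = p·5 + (1−p)·3 ⟹ (-5) + 12p = 3 + 2p ⟹ p = 4/5.
Agent 1 indifferent between High and Medium: q·(-2) + (1−q)·5 = q·8 + (1−q)·(-2) ⟹ 5 + (-7)q = (-2) + 10q ⟹ q = 7/17.

p = 4/5, q = 7/17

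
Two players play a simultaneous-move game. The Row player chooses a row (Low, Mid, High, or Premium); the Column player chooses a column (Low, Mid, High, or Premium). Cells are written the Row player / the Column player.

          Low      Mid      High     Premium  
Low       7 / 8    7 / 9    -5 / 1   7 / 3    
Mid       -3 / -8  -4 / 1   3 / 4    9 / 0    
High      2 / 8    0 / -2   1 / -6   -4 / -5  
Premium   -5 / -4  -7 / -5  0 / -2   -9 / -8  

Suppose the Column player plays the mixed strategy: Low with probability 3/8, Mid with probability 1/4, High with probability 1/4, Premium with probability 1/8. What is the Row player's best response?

The Row player's best reply maximizes expected payoff against the mix.
Low: (3/8)·7 + (1/4)·7 + (1/4)·(-5) + (1/8)·7 = 4
Mid: (3/8)·(-3) + (1/4)·(-4) + (1/4)·3 + (1/8)·9 = -1/4
High: (3/8)·2 + (1/4)·0 + (1/4)·1 + (1/8)·(-4) = 1/2
Premium: (3/8)·(-5) + (1/4)·(-7) + (1/4)·0 + (1/8)·(-9) = -19/4
Highest expected payoff is 4, from Low.

Low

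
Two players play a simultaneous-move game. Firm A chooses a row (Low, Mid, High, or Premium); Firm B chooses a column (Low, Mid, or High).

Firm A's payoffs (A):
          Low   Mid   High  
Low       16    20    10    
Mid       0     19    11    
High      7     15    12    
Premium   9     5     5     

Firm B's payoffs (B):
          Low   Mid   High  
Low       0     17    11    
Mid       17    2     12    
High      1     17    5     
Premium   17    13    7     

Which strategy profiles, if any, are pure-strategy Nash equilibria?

(Low, Mid)

Find each player's best response to every opponent strategy; NE are the intersections.
Firm A's best responses — vs Low: Low (payoff 16); vs Mid: Low (payoff 20); vs High: High (payoff 12).
Firm B's best responses — vs Low: Mid (payoff 17); vs Mid: Low (payoff 17); vs High: Mid (payoff 17); vs Premium: Low (payoff 17).
The only mutual best response is (Low, Mid); neither player gains by switching there.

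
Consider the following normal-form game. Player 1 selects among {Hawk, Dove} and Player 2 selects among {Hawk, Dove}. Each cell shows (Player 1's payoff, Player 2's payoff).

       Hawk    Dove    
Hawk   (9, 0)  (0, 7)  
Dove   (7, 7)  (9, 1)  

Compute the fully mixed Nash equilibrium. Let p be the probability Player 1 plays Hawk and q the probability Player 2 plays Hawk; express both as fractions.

p = 6/13, q = 9/11

In a mixed NE each player is indifferent between their pure strategies, so the opponent's mix sets the indifference.
Player 2 indifferent between Hawk and Dove: p·0 + (1−p)·7 = p·7 + (1−p)·1 ⟹ 7 + (-7)p = 1 + 6p ⟹ p = 6/13.
Player 1 indifferent between Hawk and Dove: q·9 + (1−q)·0 = q·7 + (1−q)·9 ⟹ 0 + 9q = 9 + (-2)q ⟹ q = 9/11.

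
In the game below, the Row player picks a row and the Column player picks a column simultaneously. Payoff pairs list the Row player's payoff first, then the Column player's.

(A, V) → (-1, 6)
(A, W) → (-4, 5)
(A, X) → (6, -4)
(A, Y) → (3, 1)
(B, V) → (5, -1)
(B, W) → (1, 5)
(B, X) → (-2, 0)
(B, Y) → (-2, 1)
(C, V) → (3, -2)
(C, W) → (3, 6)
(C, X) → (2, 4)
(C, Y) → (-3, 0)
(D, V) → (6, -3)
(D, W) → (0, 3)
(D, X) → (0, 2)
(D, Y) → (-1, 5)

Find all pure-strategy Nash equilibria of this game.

(C, W)

Find each player's best response to every opponent strategy; NE are the intersections.
The Row player's best responses — vs V: D (payoff 6); vs W: C (payoff 3); vs X: A (payoff 6); vs Y: A (payoff 3).
The Column player's best responses — vs A: V (payoff 6); vs B: W (payoff 5); vs C: W (payoff 6); vs D: Y (payoff 5).
The only mutual best response is (C, W); neither player gains by switching there.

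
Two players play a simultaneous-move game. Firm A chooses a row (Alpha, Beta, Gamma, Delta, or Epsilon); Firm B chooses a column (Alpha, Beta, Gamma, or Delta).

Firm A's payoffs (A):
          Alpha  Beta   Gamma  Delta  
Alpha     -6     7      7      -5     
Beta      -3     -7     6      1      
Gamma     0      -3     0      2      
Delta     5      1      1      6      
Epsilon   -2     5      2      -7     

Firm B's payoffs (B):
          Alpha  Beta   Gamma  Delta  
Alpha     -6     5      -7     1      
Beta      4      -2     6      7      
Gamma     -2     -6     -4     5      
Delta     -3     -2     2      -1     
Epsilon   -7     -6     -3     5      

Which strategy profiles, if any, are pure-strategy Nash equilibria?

(Alpha, Beta)

Find each player's best response to every opponent strategy; NE are the intersections.
Firm A's best responses — vs Alpha: Delta (payoff 5); vs Beta: Alpha (payoff 7); vs Gamma: Alpha (payoff 7); vs Delta: Delta (payoff 6).
Firm B's best responses — vs Alpha: Beta (payoff 5); vs Beta: Delta (payoff 7); vs Gamma: Delta (payoff 5); vs Delta: Gamma (payoff 2); vs Epsilon: Delta (payoff 5).
The only mutual best response is (Alpha, Beta); neither player gains by switching there.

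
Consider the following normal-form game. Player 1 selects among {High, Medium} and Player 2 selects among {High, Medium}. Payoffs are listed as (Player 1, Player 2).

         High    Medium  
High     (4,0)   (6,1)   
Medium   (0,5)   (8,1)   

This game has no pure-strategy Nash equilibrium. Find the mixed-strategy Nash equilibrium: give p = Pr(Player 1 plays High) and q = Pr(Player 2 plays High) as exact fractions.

p = 4/5, q = 1/3

In a mixed NE each player is indifferent between their pure strategies, so the opponent's mix sets the indifference.
Player 2 indifferent between High and Medium: p·0 + (1−p)·5 = p·1 + (1−p)·1 ⟹ 5 + (-5)p = 1 + 0p ⟹ p = 4/5.
Player 1 indifferent between High and Medium: q·4 + (1−q)·6 = q·0 + (1−q)·8 ⟹ 6 + (-2)q = 8 + (-8)q ⟹ q = 1/3.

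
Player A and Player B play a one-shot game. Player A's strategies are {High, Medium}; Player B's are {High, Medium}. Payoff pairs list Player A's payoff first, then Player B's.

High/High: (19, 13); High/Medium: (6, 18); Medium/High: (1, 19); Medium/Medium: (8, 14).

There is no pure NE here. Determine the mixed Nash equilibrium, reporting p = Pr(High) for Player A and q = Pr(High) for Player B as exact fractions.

In a mixed NE each player is indifferent between their pure strategies, so the opponent's mix sets the indifference.
Player B indifferent between High and Medium: p·13 + (1−p)·19 = p·18 + (1−p)·14 ⟹ 19 + (-6)p = 14 + 4p ⟹ p = 1/2.
Player A indifferent between High and Medium: q·19 + (1−q)·6 = q·1 + (1−q)·8 ⟹ 6 + 13q = 8 + (-7)q ⟹ q = 1/10.

p = 1/2, q = 1/10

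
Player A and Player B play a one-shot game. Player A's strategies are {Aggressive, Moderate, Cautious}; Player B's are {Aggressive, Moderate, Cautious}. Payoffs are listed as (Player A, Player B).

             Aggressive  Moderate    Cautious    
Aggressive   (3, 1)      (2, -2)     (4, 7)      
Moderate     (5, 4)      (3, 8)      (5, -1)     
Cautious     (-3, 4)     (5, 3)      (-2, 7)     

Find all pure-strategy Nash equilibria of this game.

Find each player's best response to every opponent strategy; NE are the intersections.
Player A's best responses — vs Aggressive: Moderate (payoff 5); vs Moderate: Cautious (payoff 5); vs Cautious: Moderate (payoff 5).
Player B's best responses — vs Aggressive: Cautious (payoff 7); vs Moderate: Moderate (payoff 8); vs Cautious: Cautious (payoff 7).
No cell has both players best-responding. For instance, Player A's best reply to Aggressive is Moderate, but against Moderate Player B prefers Moderate over Aggressive.

No pure-strategy Nash equilibrium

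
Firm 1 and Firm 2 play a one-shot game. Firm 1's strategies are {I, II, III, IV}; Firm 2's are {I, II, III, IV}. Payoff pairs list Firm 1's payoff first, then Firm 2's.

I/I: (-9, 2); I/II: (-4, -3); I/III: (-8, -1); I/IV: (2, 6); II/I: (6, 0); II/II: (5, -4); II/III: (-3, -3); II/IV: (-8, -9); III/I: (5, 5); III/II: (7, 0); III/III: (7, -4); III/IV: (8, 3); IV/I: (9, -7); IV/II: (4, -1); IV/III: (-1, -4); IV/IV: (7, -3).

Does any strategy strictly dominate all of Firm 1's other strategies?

Check whether one of Firm 1's strategies beats all alternatives regardless of what the opponent does.
I is not dominant: against I, II gives 6 > -9.
II is not dominant: against I, IV gives 9 > 6.
III is not dominant: against I, II gives 6 > 5.
IV is not dominant: against II, II gives 5 > 4.
No single strategy is best against every opponent action.

None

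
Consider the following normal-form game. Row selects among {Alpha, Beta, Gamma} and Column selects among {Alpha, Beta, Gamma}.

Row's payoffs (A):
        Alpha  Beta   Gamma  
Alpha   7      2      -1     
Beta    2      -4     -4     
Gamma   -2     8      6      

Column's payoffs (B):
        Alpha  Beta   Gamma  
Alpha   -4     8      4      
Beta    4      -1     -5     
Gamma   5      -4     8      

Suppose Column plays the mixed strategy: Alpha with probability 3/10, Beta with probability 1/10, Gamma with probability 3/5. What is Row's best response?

Row's best reply maximizes expected payoff against the mix.
Alpha: (3/10)·7 + (1/10)·2 + (3/5)·(-1) = 17/10
Beta: (3/10)·2 + (1/10)·(-4) + (3/5)·(-4) = -11/5
Gamma: (3/10)·(-2) + (1/10)·8 + (3/5)·6 = 19/5
Highest expected payoff is 19/5, from Gamma.

Gamma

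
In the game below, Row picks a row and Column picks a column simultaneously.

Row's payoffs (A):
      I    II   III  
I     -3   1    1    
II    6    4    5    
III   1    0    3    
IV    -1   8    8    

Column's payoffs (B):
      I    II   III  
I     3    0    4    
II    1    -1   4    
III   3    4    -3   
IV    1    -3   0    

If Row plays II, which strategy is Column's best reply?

III

With Row fixed at II, Column's payoffs are: I → 1, II → -1, III → 4.
The maximum is 4, achieved by III.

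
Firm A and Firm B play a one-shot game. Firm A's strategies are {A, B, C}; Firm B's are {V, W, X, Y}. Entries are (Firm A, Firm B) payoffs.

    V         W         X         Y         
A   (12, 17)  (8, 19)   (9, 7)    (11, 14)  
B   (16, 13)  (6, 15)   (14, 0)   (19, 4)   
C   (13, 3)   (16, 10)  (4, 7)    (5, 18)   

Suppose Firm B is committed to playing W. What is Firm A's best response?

C

With Firm B fixed at W, Firm A's payoffs are: A → 8, B → 6, C → 16.
The maximum is 16, achieved by C.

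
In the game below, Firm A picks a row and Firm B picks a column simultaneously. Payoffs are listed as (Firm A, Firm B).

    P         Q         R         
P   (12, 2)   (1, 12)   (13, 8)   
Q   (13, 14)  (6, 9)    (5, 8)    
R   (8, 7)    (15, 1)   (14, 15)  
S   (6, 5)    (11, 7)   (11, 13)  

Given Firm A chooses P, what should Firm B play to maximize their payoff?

Q

With Firm A fixed at P, Firm B's payoffs are: P → 2, Q → 12, R → 8.
The maximum is 12, achieved by Q.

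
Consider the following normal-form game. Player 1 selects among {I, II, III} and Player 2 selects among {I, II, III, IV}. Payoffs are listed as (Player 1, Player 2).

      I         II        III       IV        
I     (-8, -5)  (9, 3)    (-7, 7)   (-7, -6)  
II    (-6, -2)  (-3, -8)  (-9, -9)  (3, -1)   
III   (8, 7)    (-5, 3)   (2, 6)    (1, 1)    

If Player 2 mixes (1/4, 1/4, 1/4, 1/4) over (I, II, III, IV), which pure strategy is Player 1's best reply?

Player 1's best reply maximizes expected payoff against the mix.
I: (1/4)·(-8) + (1/4)·9 + (1/4)·(-7) + (1/4)·(-7) = -13/4
II: (1/4)·(-6) + (1/4)·(-3) + (1/4)·(-9) + (1/4)·3 = -15/4
III: (1/4)·8 + (1/4)·(-5) + (1/4)·2 + (1/4)·1 = 3/2
Highest expected payoff is 3/2, from III.

III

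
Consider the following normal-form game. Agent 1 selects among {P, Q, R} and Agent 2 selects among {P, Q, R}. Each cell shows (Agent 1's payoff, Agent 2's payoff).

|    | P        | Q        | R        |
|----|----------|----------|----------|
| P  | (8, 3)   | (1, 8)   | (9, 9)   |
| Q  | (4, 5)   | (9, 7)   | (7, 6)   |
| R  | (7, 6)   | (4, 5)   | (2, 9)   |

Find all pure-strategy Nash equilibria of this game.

Check mutual best responses: a cell is a NE iff neither player can gain by unilaterally deviating.
Agent 1's best responses — vs P: P (payoff 8); vs Q: Q (payoff 9); vs R: P (payoff 9).
Agent 2's best responses — vs P: R (payoff 9); vs Q: Q (payoff 7); vs R: R (payoff 9).
Mutual best responses occur at (P, R) and (Q, Q); at each, neither player gains by switching.

(P, R) and (Q, Q)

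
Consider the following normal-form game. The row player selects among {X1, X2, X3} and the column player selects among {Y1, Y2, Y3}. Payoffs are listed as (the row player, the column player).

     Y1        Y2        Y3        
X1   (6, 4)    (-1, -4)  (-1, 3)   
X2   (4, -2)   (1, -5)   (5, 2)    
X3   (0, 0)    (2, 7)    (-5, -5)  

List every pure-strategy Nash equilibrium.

Check mutual best responses: a cell is a NE iff neither player can gain by unilaterally deviating.
The row player's best responses — vs Y1: X1 (payoff 6); vs Y2: X3 (payoff 2); vs Y3: X2 (payoff 5).
The column player's best responses — vs X1: Y1 (payoff 4); vs X2: Y3 (payoff 2); vs X3: Y2 (payoff 7).
Mutual best responses occur at (X1, Y1), (X2, Y3), and (X3, Y2); at each, neither player gains by switching.

(X1, Y1), (X2, Y3), and (X3, Y2)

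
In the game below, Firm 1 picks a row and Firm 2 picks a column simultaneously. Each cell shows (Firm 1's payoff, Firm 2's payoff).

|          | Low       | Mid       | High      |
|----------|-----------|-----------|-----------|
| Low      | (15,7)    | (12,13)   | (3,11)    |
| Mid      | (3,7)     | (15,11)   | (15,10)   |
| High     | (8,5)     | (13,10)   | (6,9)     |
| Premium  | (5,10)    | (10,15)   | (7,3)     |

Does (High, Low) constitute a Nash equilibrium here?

Holding Firm 2 at Low: Firm 1 gets 8 from High but could get 15 by switching to Low. Firm 1 has a profitable deviation.

No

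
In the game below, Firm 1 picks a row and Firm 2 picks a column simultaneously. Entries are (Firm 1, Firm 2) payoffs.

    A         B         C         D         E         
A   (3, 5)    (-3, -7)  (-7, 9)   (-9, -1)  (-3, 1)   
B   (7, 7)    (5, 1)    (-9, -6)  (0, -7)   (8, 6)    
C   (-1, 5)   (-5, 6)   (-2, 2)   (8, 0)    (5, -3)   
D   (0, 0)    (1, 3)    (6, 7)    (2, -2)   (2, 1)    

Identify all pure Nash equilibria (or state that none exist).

(B, A) and (D, C)

Check mutual best responses: a cell is a NE iff neither player can gain by unilaterally deviating.
Firm 1's best responses — vs A: B (payoff 7); vs B: B (payoff 5); vs C: D (payoff 6); vs D: C (payoff 8); vs E: B (payoff 8).
Firm 2's best responses — vs A: C (payoff 9); vs B: A (payoff 7); vs C: B (payoff 6); vs D: C (payoff 7).
Mutual best responses occur at (B, A) and (D, C); at each, neither player gains by switching.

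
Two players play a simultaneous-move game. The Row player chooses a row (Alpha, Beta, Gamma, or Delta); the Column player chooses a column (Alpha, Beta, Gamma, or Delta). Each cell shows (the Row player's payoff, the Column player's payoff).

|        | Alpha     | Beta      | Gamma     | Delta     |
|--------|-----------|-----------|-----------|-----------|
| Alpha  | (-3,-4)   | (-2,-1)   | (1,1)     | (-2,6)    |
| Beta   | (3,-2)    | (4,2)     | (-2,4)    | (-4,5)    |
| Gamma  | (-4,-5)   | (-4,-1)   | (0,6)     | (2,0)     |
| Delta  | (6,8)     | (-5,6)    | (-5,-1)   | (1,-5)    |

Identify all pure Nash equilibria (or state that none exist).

(Delta, Alpha)

Find each player's best response to every opponent strategy; NE are the intersections.
The Row player's best responses — vs Alpha: Delta (payoff 6); vs Beta: Beta (payoff 4); vs Gamma: Alpha (payoff 1); vs Delta: Gamma (payoff 2).
The Column player's best responses — vs Alpha: Delta (payoff 6); vs Beta: Delta (payoff 5); vs Gamma: Gamma (payoff 6); vs Delta: Alpha (payoff 8).
The only mutual best response is (Delta, Alpha); neither player gains by switching there.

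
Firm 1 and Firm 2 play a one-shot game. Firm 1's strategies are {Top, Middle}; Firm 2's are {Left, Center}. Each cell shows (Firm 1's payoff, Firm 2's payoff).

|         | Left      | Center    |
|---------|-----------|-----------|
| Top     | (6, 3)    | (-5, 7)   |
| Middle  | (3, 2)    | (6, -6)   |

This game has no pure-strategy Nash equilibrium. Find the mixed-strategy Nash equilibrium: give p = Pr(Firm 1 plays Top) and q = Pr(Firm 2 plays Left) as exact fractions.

p = 2/3, q = 11/14

In a mixed NE each player is indifferent between their pure strategies, so the opponent's mix sets the indifference.
Firm 2 indifferent between Left and Center: p·3 + (1−p)·2 = p·7 + (1−p)·(-6) ⟹ 2 + 1p = (-6) + 13p ⟹ p = 2/3.
Firm 1 indifferent between Top and Middle: q·6 + (1−q)·(-5) = q·3 + (1−q)·6 ⟹ (-5) + 11q = 6 + (-3)q ⟹ q = 11/14.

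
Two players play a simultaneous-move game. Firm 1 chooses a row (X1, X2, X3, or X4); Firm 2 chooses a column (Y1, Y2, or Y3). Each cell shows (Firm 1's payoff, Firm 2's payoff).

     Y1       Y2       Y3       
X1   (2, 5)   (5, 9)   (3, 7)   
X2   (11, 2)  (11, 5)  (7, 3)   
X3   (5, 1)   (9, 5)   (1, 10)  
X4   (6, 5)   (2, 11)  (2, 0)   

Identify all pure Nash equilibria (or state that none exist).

A profile is a Nash equilibrium when each player is best-responding to the other.
Firm 1's best responses — vs Y1: X2 (payoff 11); vs Y2: X2 (payoff 11); vs Y3: X2 (payoff 7).
Firm 2's best responses — vs X1: Y2 (payoff 9); vs X2: Y2 (payoff 5); vs X3: Y3 (payoff 10); vs X4: Y2 (payoff 11).
The only mutual best response is (X2, Y2); neither player gains by switching there.

(X2, Y2)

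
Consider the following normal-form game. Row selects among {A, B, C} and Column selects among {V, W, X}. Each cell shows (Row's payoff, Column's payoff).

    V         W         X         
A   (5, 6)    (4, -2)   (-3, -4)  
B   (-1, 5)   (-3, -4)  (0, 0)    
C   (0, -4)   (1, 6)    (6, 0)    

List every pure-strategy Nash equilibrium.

A profile is a Nash equilibrium when each player is best-responding to the other.
Row's best responses — vs V: A (payoff 5); vs W: A (payoff 4); vs X: C (payoff 6).
Column's best responses — vs A: V (payoff 6); vs B: V (payoff 5); vs C: W (payoff 6).
The only mutual best response is (A, V); neither player gains by switching there.

(A, V)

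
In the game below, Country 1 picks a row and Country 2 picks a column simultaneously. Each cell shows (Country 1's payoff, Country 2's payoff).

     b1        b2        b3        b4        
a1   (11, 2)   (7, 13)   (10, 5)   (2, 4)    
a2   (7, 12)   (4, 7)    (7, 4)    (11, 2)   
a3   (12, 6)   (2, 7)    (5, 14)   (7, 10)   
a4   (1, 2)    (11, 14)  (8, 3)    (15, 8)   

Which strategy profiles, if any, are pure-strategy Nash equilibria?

Check mutual best responses: a cell is a NE iff neither player can gain by unilaterally deviating.
Country 1's best responses — vs b1: a3 (payoff 12); vs b2: a4 (payoff 11); vs b3: a1 (payoff 10); vs b4: a4 (payoff 15).
Country 2's best responses — vs a1: b2 (payoff 13); vs a2: b1 (payoff 12); vs a3: b3 (payoff 14); vs a4: b2 (payoff 14).
The only mutual best response is (a4, b2); neither player gains by switching there.

(a4, b2)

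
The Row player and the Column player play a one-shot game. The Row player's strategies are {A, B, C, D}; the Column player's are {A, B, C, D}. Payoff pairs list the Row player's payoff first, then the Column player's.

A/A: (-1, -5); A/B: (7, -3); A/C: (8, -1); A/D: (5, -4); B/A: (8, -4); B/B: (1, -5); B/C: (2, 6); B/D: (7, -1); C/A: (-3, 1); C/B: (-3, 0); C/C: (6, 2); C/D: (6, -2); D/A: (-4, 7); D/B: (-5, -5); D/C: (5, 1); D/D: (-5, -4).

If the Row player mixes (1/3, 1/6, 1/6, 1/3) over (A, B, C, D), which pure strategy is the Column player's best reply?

C

Compute the Column player's expected payoff from each pure strategy against the given mix.
A: (1/3)·(-5) + (1/6)·(-4) + (1/6)·1 + (1/3)·7 = 1/6
B: (1/3)·(-3) + (1/6)·(-5) + (1/6)·0 + (1/3)·(-5) = -7/2
C: (1/3)·(-1) + (1/6)·6 + (1/6)·2 + (1/3)·1 = 4/3
D: (1/3)·(-4) + (1/6)·(-1) + (1/6)·(-2) + (1/3)·(-4) = -19/6
Highest expected payoff is 4/3, from C.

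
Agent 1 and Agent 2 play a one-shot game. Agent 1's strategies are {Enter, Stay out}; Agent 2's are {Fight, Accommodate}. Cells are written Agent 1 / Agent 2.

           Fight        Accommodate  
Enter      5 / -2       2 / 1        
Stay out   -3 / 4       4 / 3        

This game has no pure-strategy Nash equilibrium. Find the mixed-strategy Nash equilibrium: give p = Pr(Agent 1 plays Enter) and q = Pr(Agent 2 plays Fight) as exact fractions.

p = 1/4, q = 1/5

Each player's mixing probability is pinned down by making the *other* player indifferent.
Agent 2 indifferent between Fight and Accommodate: p·(-2) + (1−p)·4 = p·1 + (1−p)·3 ⟹ 4 + (-6)p = 3 + (-2)p ⟹ p = 1/4.
Agent 1 indifferent between Enter and Stay out: q·5 + (1−q)·2 = q·(-3) + (1−q)·4 ⟹ 2 + 3q = 4 + (-7)q ⟹ q = 1/5.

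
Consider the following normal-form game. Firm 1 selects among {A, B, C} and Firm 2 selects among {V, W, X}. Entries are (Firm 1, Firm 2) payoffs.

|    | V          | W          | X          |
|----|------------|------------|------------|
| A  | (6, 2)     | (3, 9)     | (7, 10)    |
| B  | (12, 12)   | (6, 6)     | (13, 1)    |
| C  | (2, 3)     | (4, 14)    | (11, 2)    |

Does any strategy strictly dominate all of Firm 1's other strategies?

A strategy is strictly dominant if it gives Firm 1 a strictly higher payoff than every other strategy, against every choice by the opponent.
B strictly dominates: vs V: 12 > each of {6, 2}; vs W: 6 > each of {3, 4}; vs X: 13 > each of {7, 11}.

B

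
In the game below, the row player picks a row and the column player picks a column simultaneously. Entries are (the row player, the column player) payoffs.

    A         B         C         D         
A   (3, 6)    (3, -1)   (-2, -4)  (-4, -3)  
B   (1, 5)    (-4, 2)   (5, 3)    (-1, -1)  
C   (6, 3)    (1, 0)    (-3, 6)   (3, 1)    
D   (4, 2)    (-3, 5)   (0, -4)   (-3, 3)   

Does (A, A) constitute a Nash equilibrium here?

No

Holding the column player at A: the row player gets 3 from A but could get 6 by switching to C. The row player has a profitable deviation.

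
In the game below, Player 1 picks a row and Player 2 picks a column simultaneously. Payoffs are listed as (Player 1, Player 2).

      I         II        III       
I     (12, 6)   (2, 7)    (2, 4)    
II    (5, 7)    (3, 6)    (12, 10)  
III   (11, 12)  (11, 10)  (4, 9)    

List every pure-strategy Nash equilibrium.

Check mutual best responses: a cell is a NE iff neither player can gain by unilaterally deviating.
Player 1's best responses — vs I: I (payoff 12); vs II: III (payoff 11); vs III: II (payoff 12).
Player 2's best responses — vs I: II (payoff 7); vs II: III (payoff 10); vs III: I (payoff 12).
The only mutual best response is (II, III); neither player gains by switching there.

(II, III)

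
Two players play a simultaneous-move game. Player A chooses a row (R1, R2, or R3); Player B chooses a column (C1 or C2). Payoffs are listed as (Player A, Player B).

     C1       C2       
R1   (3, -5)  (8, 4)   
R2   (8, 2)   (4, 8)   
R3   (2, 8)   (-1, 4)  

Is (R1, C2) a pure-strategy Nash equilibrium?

Holding Player B at C2: Player A gets 8 from R1, versus 4 from R2, -1 from R3. No profitable deviation for Player A.
Holding Player A at R1: Player B gets 4 from C2, versus -5 from C1. No profitable deviation for Player B either.

Yes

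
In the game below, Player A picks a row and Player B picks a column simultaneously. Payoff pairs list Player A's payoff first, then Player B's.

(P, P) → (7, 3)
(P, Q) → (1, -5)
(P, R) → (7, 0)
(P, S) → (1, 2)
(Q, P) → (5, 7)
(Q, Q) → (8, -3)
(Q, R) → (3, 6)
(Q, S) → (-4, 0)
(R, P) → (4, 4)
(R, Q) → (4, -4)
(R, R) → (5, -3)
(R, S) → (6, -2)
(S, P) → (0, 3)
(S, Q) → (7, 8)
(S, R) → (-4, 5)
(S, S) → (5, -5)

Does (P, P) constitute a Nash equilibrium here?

Holding Player B at P: Player A gets 7 from P, versus 5 from Q, 4 from R, 0 from S. No profitable deviation for Player A.
Holding Player A at P: Player B gets 3 from P, versus -5 from Q, 0 from R, 2 from S. No profitable deviation for Player B either.

Yes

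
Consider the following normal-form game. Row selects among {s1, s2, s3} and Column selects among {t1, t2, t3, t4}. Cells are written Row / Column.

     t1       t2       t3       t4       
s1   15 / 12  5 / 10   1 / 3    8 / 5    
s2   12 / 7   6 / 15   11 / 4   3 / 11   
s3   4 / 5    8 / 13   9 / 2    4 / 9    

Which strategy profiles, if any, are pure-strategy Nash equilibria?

Find each player's best response to every opponent strategy; NE are the intersections.
Row's best responses — vs t1: s1 (payoff 15); vs t2: s3 (payoff 8); vs t3: s2 (payoff 11); vs t4: s1 (payoff 8).
Column's best responses — vs s1: t1 (payoff 12); vs s2: t2 (payoff 15); vs s3: t2 (payoff 13).
Mutual best responses occur at (s1, t1) and (s3, t2); at each, neither player gains by switching.

(s1, t1) and (s3, t2)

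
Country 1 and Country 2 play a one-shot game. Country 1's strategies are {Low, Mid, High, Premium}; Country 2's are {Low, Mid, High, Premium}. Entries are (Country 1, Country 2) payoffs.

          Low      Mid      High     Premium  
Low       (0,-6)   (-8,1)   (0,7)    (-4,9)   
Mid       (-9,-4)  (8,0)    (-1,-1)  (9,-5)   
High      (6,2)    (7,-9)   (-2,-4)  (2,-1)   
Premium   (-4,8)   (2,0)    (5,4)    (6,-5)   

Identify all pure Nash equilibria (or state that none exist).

Find each player's best response to every opponent strategy; NE are the intersections.
Country 1's best responses — vs Low: High (payoff 6); vs Mid: Mid (payoff 8); vs High: Premium (payoff 5); vs Premium: Mid (payoff 9).
Country 2's best responses — vs Low: Premium (payoff 9); vs Mid: Mid (payoff 0); vs High: Low (payoff 2); vs Premium: Low (payoff 8).
Mutual best responses occur at (Mid, Mid) and (High, Low); at each, neither player gains by switching.

(Mid, Mid) and (High, Low)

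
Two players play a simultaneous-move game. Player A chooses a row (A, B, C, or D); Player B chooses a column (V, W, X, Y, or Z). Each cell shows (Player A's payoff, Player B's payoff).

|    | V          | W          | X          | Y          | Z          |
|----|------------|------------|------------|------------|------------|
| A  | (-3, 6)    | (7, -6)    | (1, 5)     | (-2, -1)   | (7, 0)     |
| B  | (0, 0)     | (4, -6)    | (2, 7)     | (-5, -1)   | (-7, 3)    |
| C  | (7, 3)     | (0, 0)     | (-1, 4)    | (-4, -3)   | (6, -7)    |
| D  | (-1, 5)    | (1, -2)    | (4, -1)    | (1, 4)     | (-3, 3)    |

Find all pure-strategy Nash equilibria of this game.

There is no pure-strategy Nash equilibrium

Find each player's best response to every opponent strategy; NE are the intersections.
Player A's best responses — vs V: C (payoff 7); vs W: A (payoff 7); vs X: D (payoff 4); vs Y: D (payoff 1); vs Z: A (payoff 7).
Player B's best responses — vs A: V (payoff 6); vs B: X (payoff 7); vs C: X (payoff 4); vs D: V (payoff 5).
No cell has both players best-responding. For instance, Player A's best reply to Y is D, but against D Player B prefers V over Y.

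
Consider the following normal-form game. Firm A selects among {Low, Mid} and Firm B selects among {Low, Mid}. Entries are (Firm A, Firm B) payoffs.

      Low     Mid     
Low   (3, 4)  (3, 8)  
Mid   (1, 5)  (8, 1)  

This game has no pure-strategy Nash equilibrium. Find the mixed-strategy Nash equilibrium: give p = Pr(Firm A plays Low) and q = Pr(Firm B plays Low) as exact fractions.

Each player's mixing probability is pinned down by making the *other* player indifferent.
Firm B indifferent between Low and Mid: p·4 + (1−p)·5 = p·8 + (1−p)·1 ⟹ 5 + (-1)p = 1 + 7p ⟹ p = 1/2.
Firm A indifferent between Low and Mid: q·3 + (1−q)·3 = q·1 + (1−q)·8 ⟹ 3 + 0q = 8 + (-7)q ⟹ q = 5/7.

p = 1/2, q = 5/7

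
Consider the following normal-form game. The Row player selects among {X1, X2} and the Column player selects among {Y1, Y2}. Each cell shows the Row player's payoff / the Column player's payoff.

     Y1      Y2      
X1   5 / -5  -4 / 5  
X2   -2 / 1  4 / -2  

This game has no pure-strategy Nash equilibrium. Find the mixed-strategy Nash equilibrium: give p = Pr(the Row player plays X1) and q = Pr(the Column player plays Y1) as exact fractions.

p = 3/13, q = 8/15

In a mixed NE each player is indifferent between their pure strategies, so the opponent's mix sets the indifference.
The Column player indifferent between Y1 and Y2: p·(-5) + (1−p)·1 = p·5 + (1−p)·(-2) ⟹ 1 + (-6)p = (-2) + 7p ⟹ p = 3/13.
The Row player indifferent between X1 and X2: q·5 + (1−q)·(-4) = q·(-2) + (1−q)·4 ⟹ (-4) + 9q = 4 + (-6)q ⟹ q = 8/15.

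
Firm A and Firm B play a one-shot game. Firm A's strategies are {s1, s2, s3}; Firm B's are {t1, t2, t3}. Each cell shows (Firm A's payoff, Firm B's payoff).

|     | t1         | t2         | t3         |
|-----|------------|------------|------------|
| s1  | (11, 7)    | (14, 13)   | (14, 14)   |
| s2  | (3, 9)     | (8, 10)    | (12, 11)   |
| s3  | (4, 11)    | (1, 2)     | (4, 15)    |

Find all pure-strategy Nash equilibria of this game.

Find each player's best response to every opponent strategy; NE are the intersections.
Firm A's best responses — vs t1: s1 (payoff 11); vs t2: s1 (payoff 14); vs t3: s1 (payoff 14).
Firm B's best responses — vs s1: t3 (payoff 14); vs s2: t3 (payoff 11); vs s3: t3 (payoff 15).
The only mutual best response is (s1, t3); neither player gains by switching there.

(s1, t3)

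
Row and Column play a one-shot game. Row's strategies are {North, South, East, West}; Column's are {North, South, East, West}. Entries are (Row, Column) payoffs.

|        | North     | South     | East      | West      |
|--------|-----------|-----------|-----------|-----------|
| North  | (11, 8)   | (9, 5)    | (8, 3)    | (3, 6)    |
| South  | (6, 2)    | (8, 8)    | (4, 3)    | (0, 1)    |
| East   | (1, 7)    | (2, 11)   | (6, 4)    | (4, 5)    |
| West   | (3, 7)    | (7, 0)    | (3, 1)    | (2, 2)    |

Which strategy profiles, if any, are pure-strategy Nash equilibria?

Find each player's best response to every opponent strategy; NE are the intersections.
Row's best responses — vs North: North (payoff 11); vs South: North (payoff 9); vs East: North (payoff 8); vs West: East (payoff 4).
Column's best responses — vs North: North (payoff 8); vs South: South (payoff 8); vs East: South (payoff 11); vs West: North (payoff 7).
The only mutual best response is (North, North); neither player gains by switching there.

(North, North)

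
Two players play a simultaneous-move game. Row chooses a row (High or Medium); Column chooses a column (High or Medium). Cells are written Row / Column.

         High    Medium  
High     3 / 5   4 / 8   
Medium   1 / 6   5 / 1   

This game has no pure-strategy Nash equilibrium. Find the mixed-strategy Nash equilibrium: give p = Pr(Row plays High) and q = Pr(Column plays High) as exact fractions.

In a mixed NE each player is indifferent between their pure strategies, so the opponent's mix sets the indifference.
Column indifferent between High and Medium: p·5 + (1−p)·6 = p·8 + (1−p)·1 ⟹ 6 + (-1)p = 1 + 7p ⟹ p = 5/8.
Row indifferent between High and Medium: q·3 + (1−q)·4 = q·1 + (1−q)·5 ⟹ 4 + (-1)q = 5 + (-4)q ⟹ q = 1/3.

p = 5/8, q = 1/3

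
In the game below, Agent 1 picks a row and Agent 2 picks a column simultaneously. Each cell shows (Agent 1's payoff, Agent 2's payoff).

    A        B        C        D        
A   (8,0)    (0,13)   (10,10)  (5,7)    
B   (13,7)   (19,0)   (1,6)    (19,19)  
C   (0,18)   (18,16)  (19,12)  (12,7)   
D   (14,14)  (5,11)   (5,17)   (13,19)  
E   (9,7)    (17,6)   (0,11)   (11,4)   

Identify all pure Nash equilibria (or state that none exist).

A profile is a Nash equilibrium when each player is best-responding to the other.
Agent 1's best responses — vs A: D (payoff 14); vs B: B (payoff 19); vs C: C (payoff 19); vs D: B (payoff 19).
Agent 2's best responses — vs A: B (payoff 13); vs B: D (payoff 19); vs C: A (payoff 18); vs D: D (payoff 19); vs E: C (payoff 11).
The only mutual best response is (B, D); neither player gains by switching there.

(B, D)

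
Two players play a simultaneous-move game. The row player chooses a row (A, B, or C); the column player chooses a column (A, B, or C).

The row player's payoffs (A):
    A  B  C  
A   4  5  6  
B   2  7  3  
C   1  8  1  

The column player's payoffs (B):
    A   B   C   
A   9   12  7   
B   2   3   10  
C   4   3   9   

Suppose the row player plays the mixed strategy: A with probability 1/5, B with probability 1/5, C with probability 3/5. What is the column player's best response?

C

The column player's best reply maximizes expected payoff against the mix.
A: (1/5)·9 + (1/5)·2 + (3/5)·4 = 23/5
B: (1/5)·12 + (1/5)·3 + (3/5)·3 = 24/5
C: (1/5)·7 + (1/5)·10 + (3/5)·9 = 44/5
Highest expected payoff is 44/5, from C.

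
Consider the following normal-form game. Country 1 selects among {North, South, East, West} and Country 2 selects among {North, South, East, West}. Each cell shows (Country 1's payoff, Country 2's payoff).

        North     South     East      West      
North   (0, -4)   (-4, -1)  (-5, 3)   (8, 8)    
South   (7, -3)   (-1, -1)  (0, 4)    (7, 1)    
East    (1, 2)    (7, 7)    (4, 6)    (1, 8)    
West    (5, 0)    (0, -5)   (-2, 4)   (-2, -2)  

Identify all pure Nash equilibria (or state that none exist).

(North, West)

Check mutual best responses: a cell is a NE iff neither player can gain by unilaterally deviating.
Country 1's best responses — vs North: South (payoff 7); vs South: East (payoff 7); vs East: East (payoff 4); vs West: North (payoff 8).
Country 2's best responses — vs North: West (payoff 8); vs South: East (payoff 4); vs East: West (payoff 8); vs West: East (payoff 4).
The only mutual best response is (North, West); neither player gains by switching there.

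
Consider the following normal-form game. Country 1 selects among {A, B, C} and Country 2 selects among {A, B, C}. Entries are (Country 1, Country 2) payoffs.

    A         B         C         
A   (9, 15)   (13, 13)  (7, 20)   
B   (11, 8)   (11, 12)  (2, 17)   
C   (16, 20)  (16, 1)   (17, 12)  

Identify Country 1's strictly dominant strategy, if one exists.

C

Check whether one of Country 1's strategies beats all alternatives regardless of what the opponent does.
C strictly dominates: vs A: 16 > each of {9, 11}; vs B: 16 > each of {13, 11}; vs C: 17 > each of {7, 2}.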